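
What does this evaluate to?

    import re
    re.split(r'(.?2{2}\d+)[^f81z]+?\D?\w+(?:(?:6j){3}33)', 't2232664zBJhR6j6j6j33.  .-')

['', 't223266', '.  .-']

Pattern: optionally any character, then exactly 2 of the literal '2', then one or more of a digit (captured); then one or more of any character except [f81z] (lazy), then optionally a non-digit, then one or more of a word character; then the literal '6j' repeated 3 times, then the literal '33' (non-capturing group).
Matches to split on: at [0:21] → 't2232664zBJhR6j6j6j33'.
With a capturing group present, the delimiter's captured portion is kept in the result list.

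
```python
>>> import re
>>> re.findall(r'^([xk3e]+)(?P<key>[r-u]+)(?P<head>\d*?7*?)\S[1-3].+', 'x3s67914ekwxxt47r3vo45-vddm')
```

With 3 capturing groups, `findall` returns a 3-tuple per match.

[('x3', 's', '67')]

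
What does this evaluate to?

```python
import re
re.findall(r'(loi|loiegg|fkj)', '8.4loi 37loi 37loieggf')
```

['loi', 'loi', 'loi']

Alternation isn't longest-match — the leftmost alternative that fits at this position is chosen.
Scanning left to right: at [3:6] match 'loi', group 1 = 'loi'; at [9:12] match 'loi', group 1 = 'loi'; at [15:18] match 'loi', group 1 = 'loi'.
One capturing group, so `findall` returns just the captured substring from each match — 3 in all.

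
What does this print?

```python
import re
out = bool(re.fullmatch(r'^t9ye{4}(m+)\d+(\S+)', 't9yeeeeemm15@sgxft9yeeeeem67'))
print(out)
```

False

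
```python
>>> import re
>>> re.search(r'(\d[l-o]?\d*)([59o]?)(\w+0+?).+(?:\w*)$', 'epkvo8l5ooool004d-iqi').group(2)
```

'o'

The match spans [5:21] → '8l5ooool004d-iqi'.
Captured: group 1 = '8l5', group 2 = 'o', group 3 = 'oool00'.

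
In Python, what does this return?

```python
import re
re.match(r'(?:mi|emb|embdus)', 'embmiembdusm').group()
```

'emb'

`match` is anchored at position 0; if the pattern doesn't fit there, it returns None.
The match spans [0:3] → 'emb'.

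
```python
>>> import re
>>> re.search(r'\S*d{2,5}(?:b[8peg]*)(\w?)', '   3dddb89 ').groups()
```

('9',)

This matches zero or more of a non-whitespace character, then 2 to 5 of the literal 'd'; then a literal 'b', then zero or more of one of [8peg] (non-capturing group); then optionally a word character (captured).
`search` walks the string left to right and returns the first match it finds.
The match spans [3:10] → '3dddb89'.
Captured: group 1 = '9'.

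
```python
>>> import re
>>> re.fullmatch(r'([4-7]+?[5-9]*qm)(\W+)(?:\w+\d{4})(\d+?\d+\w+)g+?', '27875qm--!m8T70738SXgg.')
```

None

`re.fullmatch` is like wrapping the pattern in `^…$` (in single-line mode).
Here the pattern can't cover the whole string, so the call returns None.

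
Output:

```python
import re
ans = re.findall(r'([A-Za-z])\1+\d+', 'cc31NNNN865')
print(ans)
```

['c', 'N']

After group 1 captures some text, `\1` only succeeds where that same text appears again.
Matches: at [0:4] match 'cc31', group 1 = 'c'; at [4:11] match 'NNNN865', group 1 = 'N'.
With a single group, `findall` returns only what that group captured — 2 items.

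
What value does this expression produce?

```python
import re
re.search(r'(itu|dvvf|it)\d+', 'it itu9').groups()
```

Unlike `match`, `search` isn't anchored — it looks for the pattern anywhere in the string.
The match spans [3:7] → 'itu9'.
Captured: group 1 = 'itu'.

('itu',)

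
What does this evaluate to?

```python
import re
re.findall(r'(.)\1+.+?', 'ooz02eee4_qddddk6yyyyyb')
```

['o', 'e', 'd', 'y']

After group 1 captures some text, `\1` only succeeds where that same text appears again.
Walking the string: at [0:3] match 'ooz', group 1 = 'o'; at [5:9] match 'eee4', group 1 = 'e'; at [11:16] match 'ddddk', group 1 = 'd'; at [17:23] match 'yyyyyb', group 1 = 'y'.
One capturing group, so `findall` returns just the captured substring from each match — 4 in all.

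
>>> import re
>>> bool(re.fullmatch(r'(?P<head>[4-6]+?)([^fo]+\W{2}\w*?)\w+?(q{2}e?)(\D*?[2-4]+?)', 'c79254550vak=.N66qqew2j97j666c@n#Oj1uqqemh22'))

False

Pattern: one or more of a character in [4-6] (lazy) (captured as 'head'); then one or more of any character except [fo], then exactly 2 of a non-word character, then zero or more of a word character (lazy) (captured); then one or more of a word character (lazy); then exactly 2 of a literal 'q', then optionally the literal 'e' (captured); then zero or more of a non-digit (lazy), then one or more of a character in [2-4] (lazy) (captured).
`fullmatch` succeeds only if the pattern covers the string from start to end.
Here the string isn't matched end-to-end, so the call returns None, and `bool(None)` is False.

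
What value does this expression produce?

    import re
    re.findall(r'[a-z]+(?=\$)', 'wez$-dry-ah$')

The lookaround is zero-width — it requires the adjacent text to match without consuming it, so the asserted text isn't part of the match.
Scanning left to right: at [0:3] → 'wez'; at [9:11] → 'ah'.
With no groups in the pattern, `findall` gives back each whole match — 2 here.

['wez', 'ah']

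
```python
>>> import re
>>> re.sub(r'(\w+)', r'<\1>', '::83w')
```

'::<83w>'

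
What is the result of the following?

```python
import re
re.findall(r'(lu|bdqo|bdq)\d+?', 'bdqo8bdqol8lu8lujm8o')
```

Scanning left to right: at [0:5] match 'bdqo8', group 1 = 'bdqo'; at [11:14] match 'lu8', group 1 = 'lu'.
`findall` collects group 1 from each match (2 total).

['bdqo', 'lu']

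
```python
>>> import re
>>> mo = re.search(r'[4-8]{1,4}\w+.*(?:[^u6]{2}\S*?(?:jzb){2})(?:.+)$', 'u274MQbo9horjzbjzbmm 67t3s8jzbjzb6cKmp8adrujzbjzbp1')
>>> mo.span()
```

(2, 51)

The pattern matches 1 to 4 of a character in [4-8], then one or more of a word character, then zero or more of any character; then exactly 2 of any character except [u6], then zero or more of a non-whitespace character (lazy), then the literal 'jzb' repeated 2 times (non-capturing group); then one or more of any character (non-capturing group); then anchored at the end.
Unlike `match`, `search` isn't anchored — it looks for the pattern anywhere in the string.
The match spans [2:51] → '74MQbo9horjzbjzbmm 67t3s8jzbjzb6cKmp8adrujzbjzbp1'.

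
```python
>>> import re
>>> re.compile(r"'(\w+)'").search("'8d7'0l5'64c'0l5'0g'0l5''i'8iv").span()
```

Unlike `match`, `search` isn't anchored — it looks for the pattern anywhere in the string.
The match spans [0:5] → "'8d7'".
Captured: group 1 = '8d7'.

(0, 5)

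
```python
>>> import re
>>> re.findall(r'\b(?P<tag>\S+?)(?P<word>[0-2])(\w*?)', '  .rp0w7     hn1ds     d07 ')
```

[('rp', '0', ''), ('hn', '1', ''), ('d', '0', '')]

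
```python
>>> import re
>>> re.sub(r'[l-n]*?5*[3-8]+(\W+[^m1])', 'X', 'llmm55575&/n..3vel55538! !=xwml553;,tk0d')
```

'X..3veXwXk0d'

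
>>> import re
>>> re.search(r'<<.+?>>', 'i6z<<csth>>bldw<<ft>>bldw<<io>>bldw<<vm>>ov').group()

'<<csth>>'

A non-greedy quantifier consumes as few characters as it can — just enough that the remainder of the pattern still matches from where it stops; whatever follows it matches normally.
`re.search` tries every starting position until one works.
The match spans [3:11] → '<<csth>>'.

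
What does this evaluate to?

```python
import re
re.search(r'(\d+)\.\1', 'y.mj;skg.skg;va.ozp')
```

None

`\1` is not a pattern — it's the concrete string captured by group 1, re-applied verbatim.
`search` walks the string left to right and returns the first match it finds.
Here the pattern never matches, so the call returns None.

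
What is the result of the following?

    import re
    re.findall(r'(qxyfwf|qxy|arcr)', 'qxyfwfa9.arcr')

Alternation tries branches left to right and keeps the first one that lets the overall match succeed at that position.
Matches: at [0:6] match 'qxyfwf', group 1 = 'qxyfwf'; at [9:13] match 'arcr', group 1 = 'arcr'.
One capturing group, so `findall` returns just the captured substring from each match — 2 in all.

['qxyfwf', 'arcr']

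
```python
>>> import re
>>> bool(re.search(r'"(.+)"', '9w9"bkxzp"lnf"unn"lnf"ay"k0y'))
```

The match spans [3:25] → '"bkxzp"lnf"unn"lnf"ay"'.

True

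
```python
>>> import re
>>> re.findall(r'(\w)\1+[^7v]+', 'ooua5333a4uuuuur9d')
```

`\1` is not a pattern — it's the concrete string captured by group 1, re-applied verbatim.
Walking the string: at [0:18] match 'ooua5333a4uuuuur9d', group 1 = 'o'.
`findall` collects group 1 from the one match (1 total).

['o']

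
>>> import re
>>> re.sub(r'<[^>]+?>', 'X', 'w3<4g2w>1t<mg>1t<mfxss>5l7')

'w3X1tX1tX5l7'

`sub` substitutes 'X' at each match site.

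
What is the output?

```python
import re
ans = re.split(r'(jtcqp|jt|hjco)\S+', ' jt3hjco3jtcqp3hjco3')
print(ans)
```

[' ', 'jt', '']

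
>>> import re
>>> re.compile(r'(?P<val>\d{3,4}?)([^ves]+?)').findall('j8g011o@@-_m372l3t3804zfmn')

[('011', 'o'), ('372', 'l'), ('380', '4')]

Pattern: 3 to 4 of a digit (lazy) (captured as 'val'); then one or more of any character except [ves] (lazy) (captured).
Because the quantifier is non-greedy, it stops expanding at the earliest point where the rest of the pattern can succeed.
Scanning left to right: at [3:7] match '011o', groups = ('011', 'o'); at [12:16] match '372l', groups = ('372', 'l'); at [18:22] match '3804', groups = ('380', '4').
Multiple groups make `findall` return tuples — one 2-tuple for each match.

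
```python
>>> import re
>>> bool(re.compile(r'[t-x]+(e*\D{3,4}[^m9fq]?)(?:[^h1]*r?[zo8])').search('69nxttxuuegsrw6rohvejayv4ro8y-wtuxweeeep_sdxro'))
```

This matches one or more of a character in [t-x]; then zero or more of the literal 'e', then 3 to 4 of a non-digit, then optionally any character except [m9fq] (captured); then zero or more of any character except [h1], then optionally the literal 'r', then one of [zo8] (non-capturing group).
`re.search` scans for the first position where the pattern succeeds.
The match spans [3:17] → 'xttxuuegsrw6ro'.
Captured: group 1 = 'egsrw6'.

True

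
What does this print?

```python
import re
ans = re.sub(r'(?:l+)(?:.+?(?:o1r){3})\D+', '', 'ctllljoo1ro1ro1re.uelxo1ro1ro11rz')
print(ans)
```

This matches one or more of a literal 'l' (non-capturing group); then one or more of any character (lazy), then the literal 'o1r' repeated 3 times (non-capturing group); then one or more of a non-digit.
Matches: at [2:23] → 'llljoo1ro1ro1re.uelxo'.
Each match is replaced by ''.

ct1ro1ro11rz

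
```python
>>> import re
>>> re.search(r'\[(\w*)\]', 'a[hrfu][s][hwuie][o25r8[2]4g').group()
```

'[hrfu]'

`re.search` tries every starting position until one works.
The match spans [1:7] → '[hrfu]'.
Captured: group 1 = 'hrfu'.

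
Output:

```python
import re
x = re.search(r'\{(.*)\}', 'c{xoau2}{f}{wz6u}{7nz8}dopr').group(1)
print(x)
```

The match spans [1:23] → '{xoau2}{f}{wz6u}{7nz8}'.
Captured: group 1 = 'xoau2}{f}{wz6u}{7nz8'.

xoau2}{f}{wz6u}{7nz8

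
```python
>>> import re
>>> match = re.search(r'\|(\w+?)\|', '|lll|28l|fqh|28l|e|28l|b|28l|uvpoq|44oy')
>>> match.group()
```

'|lll|'

Unlike `match`, `search` isn't anchored — it looks for the pattern anywhere in the string.
The match spans [0:5] → '|lll|'.
Captured: group 1 = 'lll'.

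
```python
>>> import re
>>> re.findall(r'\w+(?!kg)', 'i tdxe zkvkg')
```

['i', 'tdxe', 'zkvkg']

`(?!…)`/`(?<!…)` only lets a position through if the neighbouring text does NOT match; no characters are consumed.
Walking the string: at [0:1] → 'i'; at [2:6] → 'tdxe'; at [7:12] → 'zkvkg'.
No capturing groups, so `findall` returns the 3 full match strings.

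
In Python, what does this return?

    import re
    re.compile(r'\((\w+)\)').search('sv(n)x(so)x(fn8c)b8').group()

The match spans [2:5] → '(n)'.

'(n)'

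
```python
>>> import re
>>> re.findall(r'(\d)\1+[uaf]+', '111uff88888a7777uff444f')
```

`\1` has to match the exact text group 1 already captured.
One capturing group, so `findall` returns just the captured substring from each match — 4 in all.

['1', '8', '7', '4']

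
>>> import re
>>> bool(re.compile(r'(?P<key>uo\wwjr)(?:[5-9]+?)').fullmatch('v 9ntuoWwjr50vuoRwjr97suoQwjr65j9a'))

This matches the literal 'uo', then a word character, then the literal 'wjr' (captured as 'key'); then one or more of a character in [5-9] (lazy) (non-capturing group).
`re.fullmatch` is like wrapping the pattern in `^…$` (in single-line mode).
Here the string isn't matched end-to-end, so the call returns None, and `bool(None)` is False.

False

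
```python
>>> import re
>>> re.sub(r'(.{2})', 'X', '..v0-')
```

'XX-'

`sub` substitutes 'X' at each match site.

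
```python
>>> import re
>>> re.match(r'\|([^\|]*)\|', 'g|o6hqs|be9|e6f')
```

`re.match` won't scan ahead — the pattern has to work from the very first character.
Here position 0 doesn't satisfy it, so the call returns None.

None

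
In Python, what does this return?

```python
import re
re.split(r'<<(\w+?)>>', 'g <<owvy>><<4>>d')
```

Because the pattern has a capturing group, `split` also inserts each captured text between the pieces.

['g ', 'owvy', '', '4', 'd']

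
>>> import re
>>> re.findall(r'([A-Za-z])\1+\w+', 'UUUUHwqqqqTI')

['U']

A backreference is literal: `\1` must see the identical characters the first group matched.
Matches: at [0:12] match 'UUUUHwqqqqTI', group 1 = 'U'.
One capturing group, so `findall` returns just the captured substring from the one match — 1 in all.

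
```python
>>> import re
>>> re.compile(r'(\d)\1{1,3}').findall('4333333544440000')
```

['3', '3', '4', '0']

The backreference `\1` re-matches whatever the first group consumed, character for character.
With a single group, `findall` returns only what that group captured — 4 items.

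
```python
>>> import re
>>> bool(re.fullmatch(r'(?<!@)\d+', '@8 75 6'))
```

False

`(?!…)`/`(?<!…)` only lets a position through if the neighbouring text does NOT match; no characters are consumed.
`re.fullmatch` requires the pattern to consume the entire string.
Here the string isn't matched end-to-end, so the call returns None, and `bool(None)` is False.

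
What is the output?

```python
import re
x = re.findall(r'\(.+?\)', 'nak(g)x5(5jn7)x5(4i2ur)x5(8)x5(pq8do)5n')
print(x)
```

['(g)', '(5jn7)', '(4i2ur)', '(8)', '(pq8do)']

`findall` yields the raw match text (5 of them) because the pattern has no groups.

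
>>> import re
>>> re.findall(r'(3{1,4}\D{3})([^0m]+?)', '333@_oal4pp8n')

The pattern matches 1 to 4 of a literal '3', then exactly 3 of a non-digit (captured); then one or more of any character except [0m] (lazy) (captured).
Because the quantifier is non-greedy, it stops expanding at the earliest point where the rest of the pattern can succeed.
Matches: at [0:7] match '333@_oa', groups = ('333@_o', 'a').
With 2 capturing groups, `findall` returns a 2-tuple per match.

[('333@_o', 'a')]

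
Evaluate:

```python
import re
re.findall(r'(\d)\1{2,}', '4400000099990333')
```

['0', '9', '3']

`\1` has to match the exact text group 1 already captured.
Scanning left to right: at [2:8] match '000000', group 1 = '0'; at [8:12] match '9999', group 1 = '9'; at [13:16] match '333', group 1 = '3'.
Because there's exactly one group, `findall` drops the full match and keeps group 1 from each hit.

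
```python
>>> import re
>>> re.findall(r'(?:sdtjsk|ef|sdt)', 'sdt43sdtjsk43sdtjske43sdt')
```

['sdt', 'sdtjsk', 'sdtjsk', 'sdt']

The regex engine tests alternatives in the order written; an earlier branch that matches wins even if a later one would match more.
`findall` yields the raw match text (4 of them) because the pattern has no groups.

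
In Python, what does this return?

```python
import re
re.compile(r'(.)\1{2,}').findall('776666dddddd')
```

A backreference is literal: `\1` must see the identical characters the first group matched.
Matches: at [2:6] match '6666', group 1 = '6'; at [6:12] match 'dddddd', group 1 = 'd'.
With a single group, `findall` returns only what that group captured — 2 items.

['6', 'd']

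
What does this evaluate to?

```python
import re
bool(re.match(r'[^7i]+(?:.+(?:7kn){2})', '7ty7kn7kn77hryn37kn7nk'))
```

This matches one or more of any character except [7i]; then one or more of any character, then the literal '7kn' repeated 2 times (non-capturing group).
With `match`, the pattern is implicitly anchored at the beginning.
Here the string doesn't start with a match, so the call returns None, and `bool(None)` is False.

False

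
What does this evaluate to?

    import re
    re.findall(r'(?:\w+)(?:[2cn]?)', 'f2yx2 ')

This matches one or more of a word character (non-capturing group); then optionally one of [2cn] (non-capturing group).
Matches: at [0:5] → 'f2yx2'.
Since nothing is captured, `findall` lists the 1 matched substring directly.

['f2yx2']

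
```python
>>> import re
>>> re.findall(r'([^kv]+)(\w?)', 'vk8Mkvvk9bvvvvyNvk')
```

[('8M', 'k'), ('9b', 'v'), ('yN', 'v')]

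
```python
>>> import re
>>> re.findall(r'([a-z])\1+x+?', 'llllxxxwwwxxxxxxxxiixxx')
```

['l', 'w', 'x', 'i']

A backreference is literal: `\1` must see the identical characters the first group matched.
`findall` collects group 1 from each match (4 total).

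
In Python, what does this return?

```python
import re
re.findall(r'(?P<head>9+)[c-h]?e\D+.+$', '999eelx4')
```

With a single group, `findall` returns only what that group captured — 1 item.

['999']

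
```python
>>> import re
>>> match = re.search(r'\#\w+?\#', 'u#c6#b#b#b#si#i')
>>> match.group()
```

`re.search` tries every starting position until one works.
The match spans [1:5] → '#c6#'.

'#c6#'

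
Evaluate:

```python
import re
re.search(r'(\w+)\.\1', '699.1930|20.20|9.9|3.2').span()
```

The backreference `\1` re-matches whatever the first group consumed, character for character.
The match spans [9:14] → '20.20'.

(9, 14)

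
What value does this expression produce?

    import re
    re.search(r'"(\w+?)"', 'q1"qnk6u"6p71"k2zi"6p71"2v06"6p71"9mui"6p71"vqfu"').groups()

Unlike `match`, `search` isn't anchored — it looks for the pattern anywhere in the string.
The match spans [2:9] → '"qnk6u"'.
Captured: group 1 = 'qnk6u'.

('qnk6u',)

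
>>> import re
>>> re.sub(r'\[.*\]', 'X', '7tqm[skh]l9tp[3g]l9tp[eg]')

'7tqmX'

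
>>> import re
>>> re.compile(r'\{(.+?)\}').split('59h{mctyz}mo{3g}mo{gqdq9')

['59h', 'mctyz', 'mo', '3g', 'mo{gqdq9']

Lazy quantifiers expand one character at a time until the remainder of the pattern can match.
The group in the pattern means `split` returns the separators' captures alongside the pieces.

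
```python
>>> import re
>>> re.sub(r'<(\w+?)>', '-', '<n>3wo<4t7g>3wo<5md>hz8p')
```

'-3wo-3wo-hz8p'

Matches: at [0:3] → '<n>'; at [6:12] → '<4t7g>'; at [15:20] → '<5md>'.
Every occurrence is swapped for '-'.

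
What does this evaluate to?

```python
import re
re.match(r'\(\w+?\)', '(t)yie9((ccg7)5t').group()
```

`re.match` only tries the pattern at the start of the string.
The match spans [0:3] → '(t)'.

'(t)'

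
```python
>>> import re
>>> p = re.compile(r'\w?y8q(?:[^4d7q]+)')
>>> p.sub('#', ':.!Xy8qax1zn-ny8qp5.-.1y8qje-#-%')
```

Pattern: optionally a word character, then the literal 'y8q'; then one or more of any character except [4d7q] (non-capturing group).
Every occurrence is swapped for '#'.

':.!#qp5.-.#'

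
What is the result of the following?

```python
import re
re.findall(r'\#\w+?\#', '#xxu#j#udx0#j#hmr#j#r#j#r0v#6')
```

['#xxu#', '#udx0#', '#hmr#', '#r#', '#r0v#']

Walking the string: at [0:5] → '#xxu#'; at [6:12] → '#udx0#'; at [13:18] → '#hmr#'; at [19:22] → '#r#'; at [23:28] → '#r0v#'.
`findall` yields the raw match text (5 of them) because the pattern has no groups.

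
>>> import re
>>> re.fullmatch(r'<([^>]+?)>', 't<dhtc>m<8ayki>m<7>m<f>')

None

For `fullmatch`, every character of the input must be accounted for by the pattern.
Here the string isn't matched end-to-end, so the call returns None.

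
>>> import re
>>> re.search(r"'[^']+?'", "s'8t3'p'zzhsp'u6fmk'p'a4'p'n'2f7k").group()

The match spans [1:6] → "'8t3'".

"'8t3'"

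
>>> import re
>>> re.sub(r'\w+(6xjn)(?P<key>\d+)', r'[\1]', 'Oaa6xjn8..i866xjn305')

The pattern matches one or more of a word character; then the literal '6xj', then the literal 'n' (captured); then one or more of a digit (captured as 'key').
The replacement refers to a captured group, so each match is rewritten using its own captured text.

'[6xjn]..[6xjn]'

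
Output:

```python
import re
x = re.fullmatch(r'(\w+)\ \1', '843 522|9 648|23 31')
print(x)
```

None

`re.fullmatch` requires the pattern to consume the entire string.
Here the string isn't matched end-to-end, so the call returns None.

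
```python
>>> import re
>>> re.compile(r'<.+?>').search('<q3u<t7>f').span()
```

`re.search` tries every starting position until one works.
The match spans [0:8] → '<q3u<t7>'.

(0, 8)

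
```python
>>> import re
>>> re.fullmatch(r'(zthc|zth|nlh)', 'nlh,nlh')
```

None

`re.fullmatch` requires the pattern to consume the entire string.
Here the string isn't matched end-to-end, so the call returns None.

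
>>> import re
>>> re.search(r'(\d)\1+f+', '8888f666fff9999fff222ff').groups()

`\1` is not a pattern — it's the concrete string captured by group 1, re-applied verbatim.
`re.search` scans for the first position where the pattern succeeds.
The match spans [0:5] → '8888f'.
Captured: group 1 = '8'.

('8',)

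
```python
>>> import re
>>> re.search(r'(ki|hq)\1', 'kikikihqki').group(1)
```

'ki'

The match spans [0:4] → 'kiki'.
Captured: group 1 = 'ki'.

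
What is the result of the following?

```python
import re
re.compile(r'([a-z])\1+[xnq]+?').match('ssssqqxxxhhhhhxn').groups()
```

A backreference is literal: `\1` must see the identical characters the first group matched.
`re.match` won't scan ahead — the pattern has to work from the very first character.
The match spans [0:5] → 'ssssq'.
Captured: group 1 = 's'.

('s',)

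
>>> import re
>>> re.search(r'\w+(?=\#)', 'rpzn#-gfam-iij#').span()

(0, 4)

Because the assertion is zero-width, the text it checks is not consumed and won't appear in the result.
`re.search` tries every starting position until one works.
The match spans [0:4] → 'rpzn'.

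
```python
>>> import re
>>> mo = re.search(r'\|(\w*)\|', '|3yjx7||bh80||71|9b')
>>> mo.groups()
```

`re.search` tries every starting position until one works.
The match spans [0:7] → '|3yjx7|'.
Captured: group 1 = '3yjx7'.

('3yjx7',)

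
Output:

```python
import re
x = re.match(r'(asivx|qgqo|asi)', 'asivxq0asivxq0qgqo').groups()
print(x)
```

`|` is ordered: at each position the engine commits to the first alternative that works.
With `match`, the pattern is implicitly anchored at the beginning.
The match spans [0:5] → 'asivx'.
Captured: group 1 = 'asivx'.

('asivx',)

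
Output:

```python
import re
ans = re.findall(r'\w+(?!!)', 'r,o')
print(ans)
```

A negative assertion filters positions out without eating any characters.
Matches: at [0:1] → 'r'; at [2:3] → 'o'.
No capturing groups, so `findall` returns the 2 full match strings.

['r', 'o']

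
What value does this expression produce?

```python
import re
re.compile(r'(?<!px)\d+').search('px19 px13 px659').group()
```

The negative lookaround is zero-width — it rules out positions where the adjacent text would match, without consuming anything.
`search` walks the string left to right and returns the first match it finds.
The match spans [3:4] → '9'.

'9'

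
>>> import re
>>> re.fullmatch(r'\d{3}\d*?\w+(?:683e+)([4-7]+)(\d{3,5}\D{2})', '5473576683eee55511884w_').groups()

('555', '11884w_')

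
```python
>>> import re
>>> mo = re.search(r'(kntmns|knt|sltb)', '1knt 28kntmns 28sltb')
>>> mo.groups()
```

('knt',)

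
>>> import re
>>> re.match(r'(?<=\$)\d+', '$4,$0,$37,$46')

None

Because the assertion is zero-width, the text it checks is not consumed and won't appear in the result.
`re.match` only tries the pattern at the start of the string.
Here the pattern fails at index 0, so the call returns None.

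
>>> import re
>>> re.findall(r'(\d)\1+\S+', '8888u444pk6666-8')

['8']

`\1` has to match the exact text group 1 already captured.
Matches: at [0:16] match '8888u444pk6666-8', group 1 = '8'.
Because there's exactly one group, `findall` drops the full match and keeps group 1 from the one hit.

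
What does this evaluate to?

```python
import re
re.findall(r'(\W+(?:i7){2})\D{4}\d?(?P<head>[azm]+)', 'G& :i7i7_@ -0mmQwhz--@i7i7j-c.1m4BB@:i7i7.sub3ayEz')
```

[('& :i7i7', 'mm'), ('--@i7i7', 'm'), ('@:i7i7', 'a')]

With 2 capturing groups, `findall` returns a 2-tuple per match.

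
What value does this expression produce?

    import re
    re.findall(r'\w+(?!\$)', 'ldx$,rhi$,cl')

Because the assertion is negative and zero-width, positions next to the forbidden text are skipped.
Matches: at [0:2] → 'ld'; at [5:7] → 'rh'; at [10:12] → 'cl'.
No capturing groups, so `findall` returns the 3 full match strings.

['ld', 'rh', 'cl']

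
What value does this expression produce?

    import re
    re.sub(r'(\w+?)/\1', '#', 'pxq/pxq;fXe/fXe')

'#;#'

`\1` is not a pattern — it's the concrete string captured by group 1, re-applied verbatim.
Matches: at [0:7] → 'pxq/pxq'; at [8:15] → 'fXe/fXe'.
Every occurrence is swapped for '#'.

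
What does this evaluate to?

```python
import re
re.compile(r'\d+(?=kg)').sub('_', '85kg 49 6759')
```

'_kg 49 6759'

Because the assertion is zero-width, the text it checks is not consumed and won't appear in the result.
`sub` substitutes '_' at each match site.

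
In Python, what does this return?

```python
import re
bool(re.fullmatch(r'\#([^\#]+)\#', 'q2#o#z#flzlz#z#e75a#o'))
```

`fullmatch` succeeds only if the pattern covers the string from start to end.
Here there's no way to consume every character, so the call returns None, and `bool(None)` is False.

False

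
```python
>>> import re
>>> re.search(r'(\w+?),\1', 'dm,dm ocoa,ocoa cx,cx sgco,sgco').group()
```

After group 1 captures some text, `\1` only succeeds where that same text appears again.
The match spans [0:5] → 'dm,dm'.

'dm,dm'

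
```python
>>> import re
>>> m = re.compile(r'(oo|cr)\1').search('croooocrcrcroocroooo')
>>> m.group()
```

'oooo'

After group 1 captures some text, `\1` only succeeds where that same text appears again.
The match spans [2:6] → 'oooo'.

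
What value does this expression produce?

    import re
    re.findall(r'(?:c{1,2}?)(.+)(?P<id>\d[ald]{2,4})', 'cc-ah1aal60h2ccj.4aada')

[('c-ah1aal60h2ccj.', '4aada')]

This matches 1 to 2 of a literal 'c' (lazy) (non-capturing group); then one or more of any character (captured); then a digit, then 2 to 4 of one of [ald] (captured as 'id').
Scanning left to right: at [0:22] match 'cc-ah1aal60h2ccj.4aada', groups = ('c-ah1aal60h2ccj.', '4aada').
With 2 capturing groups, `findall` returns a 2-tuple per match.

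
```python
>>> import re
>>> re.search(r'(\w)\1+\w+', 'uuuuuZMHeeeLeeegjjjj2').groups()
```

`\1` is not a pattern — it's the concrete string captured by group 1, re-applied verbatim.
`search` walks the string left to right and returns the first match it finds.
The match spans [0:21] → 'uuuuuZMHeeeLeeegjjjj2'.
Captured: group 1 = 'u'.

('u',)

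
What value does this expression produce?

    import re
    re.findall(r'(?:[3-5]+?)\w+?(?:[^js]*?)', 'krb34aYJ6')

This matches one or more of a character in [3-5] (lazy) (non-capturing group); then one or more of a word character (lazy); then zero or more of any character except [js] (lazy) (non-capturing group).
Scanning left to right: at [3:5] → '34'.
Since nothing is captured, `findall` lists the 1 matched substring directly.

['34']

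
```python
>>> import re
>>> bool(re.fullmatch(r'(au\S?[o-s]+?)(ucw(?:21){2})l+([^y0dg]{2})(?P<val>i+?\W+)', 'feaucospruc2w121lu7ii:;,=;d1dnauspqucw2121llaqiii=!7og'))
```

False

`re.fullmatch` requires the pattern to consume the entire string.
Here there's no way to consume every character, so the call returns None, and `bool(None)` is False.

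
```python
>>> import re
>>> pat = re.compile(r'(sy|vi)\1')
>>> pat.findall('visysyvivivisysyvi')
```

['sy', 'vi', 'sy']

After group 1 captures some text, `\1` only succeeds where that same text appears again.
Scanning left to right: at [2:6] match 'sysy', group 1 = 'sy'; at [6:10] match 'vivi', group 1 = 'vi'; at [12:16] match 'sysy', group 1 = 'sy'.
`findall` collects group 1 from each match (3 total).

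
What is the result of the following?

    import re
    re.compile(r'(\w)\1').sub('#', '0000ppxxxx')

'#####'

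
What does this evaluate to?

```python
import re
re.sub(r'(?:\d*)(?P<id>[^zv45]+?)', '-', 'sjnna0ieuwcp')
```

'-----------'

Lazy quantifiers expand one character at a time until the remainder of the pattern can match.
`sub` substitutes '-' at each match site.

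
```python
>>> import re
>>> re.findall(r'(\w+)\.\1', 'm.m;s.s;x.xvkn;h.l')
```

A backreference is literal: `\1` must see the identical characters the first group matched.
One capturing group, so `findall` returns just the captured substring from each match — 3 in all.

['m', 's', 'x']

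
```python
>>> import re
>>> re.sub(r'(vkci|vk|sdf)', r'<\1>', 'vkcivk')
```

`|` is ordered: at each position the engine commits to the first alternative that works.
Each match is replaced using the text its own group 1 captured.

'<vkci><vk>'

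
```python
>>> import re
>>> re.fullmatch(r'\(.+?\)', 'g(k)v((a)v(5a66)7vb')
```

None

For `fullmatch`, every character of the input must be accounted for by the pattern.
Here the string isn't matched end-to-end, so the call returns None.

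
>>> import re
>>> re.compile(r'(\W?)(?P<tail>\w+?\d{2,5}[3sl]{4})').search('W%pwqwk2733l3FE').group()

Pattern: optionally a non-word character (captured); then one or more of a word character (lazy), then 2 to 5 of a digit, then exactly 4 of one of [3sl] (captured as 'tail').
`search` walks the string left to right and returns the first match it finds.
The match spans [1:13] → '%pwqwk2733l3'.
Captured: group 1 = '%', group 2 = 'pwqwk2733l3'.

'%pwqwk2733l3'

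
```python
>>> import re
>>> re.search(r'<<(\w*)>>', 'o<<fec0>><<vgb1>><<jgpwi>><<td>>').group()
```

'<<fec0>>'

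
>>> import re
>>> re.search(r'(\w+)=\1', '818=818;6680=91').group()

'818=818'

The backreference `\1` re-matches whatever the first group consumed, character for character.
`re.search` scans for the first position where the pattern succeeds.
The match spans [0:7] → '818=818'.
Captured: group 1 = '818'.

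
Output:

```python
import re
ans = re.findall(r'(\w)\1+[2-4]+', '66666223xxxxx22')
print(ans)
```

['6', 'x']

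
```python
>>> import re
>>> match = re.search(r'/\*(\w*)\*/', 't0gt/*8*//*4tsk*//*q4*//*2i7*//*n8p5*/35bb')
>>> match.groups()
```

The match spans [4:9] → '/*8*/'.
Captured: group 1 = '8'.

('8',)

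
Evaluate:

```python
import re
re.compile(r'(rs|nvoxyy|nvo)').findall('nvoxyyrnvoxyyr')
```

`|` is ordered: at each position the engine commits to the first alternative that works.
Walking the string: at [0:6] match 'nvoxyy', group 1 = 'nvoxyy'; at [7:13] match 'nvoxyy', group 1 = 'nvoxyy'.
With a single group, `findall` returns only what that group captured — 2 items.

['nvoxyy', 'nvoxyy']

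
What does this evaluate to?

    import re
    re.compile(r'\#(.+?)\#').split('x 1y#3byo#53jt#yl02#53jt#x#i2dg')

['x 1y', '3byo', '53jt', 'yl02', '53jt', 'x', 'i2dg']

The group in the pattern means `split` returns the separators' captures alongside the pieces.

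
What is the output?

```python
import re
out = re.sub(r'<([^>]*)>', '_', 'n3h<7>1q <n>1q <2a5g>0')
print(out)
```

n3h_1q _1q _0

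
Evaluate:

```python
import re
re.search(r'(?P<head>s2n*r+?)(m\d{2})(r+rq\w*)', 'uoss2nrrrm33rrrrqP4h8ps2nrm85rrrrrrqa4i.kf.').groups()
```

This matches the literal 's2', then zero or more of the literal 'n', then one or more of a literal 'r' (lazy) (captured as 'head'); then the literal 'm', then exactly 2 of a digit (captured); then one or more of a literal 'r', then the literal 'rq', then zero or more of a word character (captured).
Unlike `match`, `search` isn't anchored — it looks for the pattern anywhere in the string.
The match spans [3:39] → 's2nrrrm33rrrrqP4h8ps2nrm85rrrrrrqa4i'.
Captured: group 1 = 's2nrrr', group 2 = 'm33', group 3 = 'rrrrqP4h8ps2nrm85rrrrrrqa4i'.

('s2nrrr', 'm33', 'rrrrqP4h8ps2nrm85rrrrrrqa4i')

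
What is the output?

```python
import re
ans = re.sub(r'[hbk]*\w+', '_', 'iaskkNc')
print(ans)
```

This matches zero or more of one of [hbk]; then one or more of a word character.
Matches: at [0:7] → 'iaskkNc'.
Each match is replaced by '_'.

_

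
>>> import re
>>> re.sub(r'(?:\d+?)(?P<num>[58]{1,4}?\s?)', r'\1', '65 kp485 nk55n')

The pattern matches one or more of a digit (lazy) (non-capturing group); then 1 to 4 of one of [58] (lazy), then optionally whitespace (captured as 'num').
Matches: at [0:3] → '65 '; at [5:7] → '48'; at [11:13] → '55'.
`\1` in the replacement pulls in group 1's text for each match.

'5 kp85 nk5n'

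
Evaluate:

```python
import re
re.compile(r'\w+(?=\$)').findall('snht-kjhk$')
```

The `(?=…)`/`(?<=…)` assertion just peeks at neighbouring text; it doesn't advance the match position.
Matches: at [5:9] → 'kjhk'.
`findall` yields the raw match text (1 of them) because the pattern has no groups.

['kjhk']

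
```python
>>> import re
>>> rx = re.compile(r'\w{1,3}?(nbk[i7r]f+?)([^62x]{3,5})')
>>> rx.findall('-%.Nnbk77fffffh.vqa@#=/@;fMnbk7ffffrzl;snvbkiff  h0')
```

This matches 1 to 3 of a word character (lazy); then the literal 'nbk', then one of [i7r], then one or more of the literal 'f' (lazy) (captured); then 3 to 5 of any character except [62x] (captured).
Scanning left to right: at [25:37] match 'fMnbk7ffffrz', groups = ('nbk7f', 'fffrz').
With 2 capturing groups, `findall` returns a 2-tuple per match.

[('nbk7f', 'fffrz')]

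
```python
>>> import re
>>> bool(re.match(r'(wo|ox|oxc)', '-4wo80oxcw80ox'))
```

False

`match` is anchored at position 0; if the pattern doesn't fit there, it returns None.
Here the string doesn't start with a match, so the call returns None, and `bool(None)` is False.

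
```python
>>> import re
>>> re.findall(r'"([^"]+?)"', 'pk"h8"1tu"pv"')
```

With a single group, `findall` returns only what that group captured — 2 items.

['h8', 'pv']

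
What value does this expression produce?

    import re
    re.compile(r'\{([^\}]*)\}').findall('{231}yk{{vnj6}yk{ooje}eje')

['231', '{vnj6', 'ooje']

Scanning left to right: at [0:5] match '{231}', group 1 = '231'; at [7:14] match '{{vnj6}', group 1 = '{vnj6'; at [16:22] match '{ooje}', group 1 = 'ooje'.
With a single group, `findall` returns only what that group captured — 3 items.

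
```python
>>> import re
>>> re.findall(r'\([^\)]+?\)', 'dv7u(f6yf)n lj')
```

Walking the string: at [4:10] → '(f6yf)'.
`findall` yields the raw match text (1 of them) because the pattern has no groups.

['(f6yf)']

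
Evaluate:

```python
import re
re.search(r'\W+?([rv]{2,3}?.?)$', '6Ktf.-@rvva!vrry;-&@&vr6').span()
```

(16, 24)

This matches one or more of a non-word character (lazy); then 2 to 3 of one of [rv] (lazy), then optionally any character (captured); then anchored at the end.
The match spans [16:24] → ';-&@&vr6'.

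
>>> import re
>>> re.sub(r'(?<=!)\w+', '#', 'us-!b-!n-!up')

The positive lookaround only admits positions where the adjacent text matches; those characters stay outside the span.
Matches: at [4:5] → 'b'; at [7:8] → 'n'; at [10:12] → 'up'.
`sub` substitutes '#' at each match site.

'us-!#-!#-!#'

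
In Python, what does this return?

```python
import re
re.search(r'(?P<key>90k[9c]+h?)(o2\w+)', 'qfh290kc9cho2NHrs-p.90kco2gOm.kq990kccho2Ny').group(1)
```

The match spans [4:17] → '90kc9cho2NHrs'.
Captured: group 1 = '90kc9ch', group 2 = 'o2NHrs'.

'90kc9ch'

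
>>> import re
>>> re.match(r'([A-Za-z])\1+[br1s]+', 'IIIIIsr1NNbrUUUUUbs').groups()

The match spans [0:8] → 'IIIIIsr1'.
Captured: group 1 = 'I'.

('I',)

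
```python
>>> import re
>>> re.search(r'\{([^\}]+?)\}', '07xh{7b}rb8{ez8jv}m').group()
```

'{7b}'

`search` walks the string left to right and returns the first match it finds.
The match spans [4:8] → '{7b}'.
Captured: group 1 = '7b'.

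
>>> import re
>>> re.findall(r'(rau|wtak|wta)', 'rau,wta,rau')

['rau', 'wta', 'rau']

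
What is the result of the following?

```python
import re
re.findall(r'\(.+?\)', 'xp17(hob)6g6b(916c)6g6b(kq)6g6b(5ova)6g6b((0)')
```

['(hob)', '(916c)', '(kq)', '(5ova)', '((0)']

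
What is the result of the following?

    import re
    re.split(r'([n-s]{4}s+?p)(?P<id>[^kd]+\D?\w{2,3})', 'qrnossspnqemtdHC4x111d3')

['', 'qrnosssp', 'nqemtdHC4', 'x111d3']

This matches exactly 4 of a character in [n-s], then one or more of a literal 's' (lazy), then the literal 'p' (captured); then one or more of any character except [kd], then optionally a non-digit, then 2 to 3 of a word character (captured as 'id').
The group in the pattern means `split` returns the separators' captures alongside the pieces.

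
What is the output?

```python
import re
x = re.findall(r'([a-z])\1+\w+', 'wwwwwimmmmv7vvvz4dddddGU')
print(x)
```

`\1` has to match the exact text group 1 already captured.
`findall` collects group 1 from the one match (1 total).

['w']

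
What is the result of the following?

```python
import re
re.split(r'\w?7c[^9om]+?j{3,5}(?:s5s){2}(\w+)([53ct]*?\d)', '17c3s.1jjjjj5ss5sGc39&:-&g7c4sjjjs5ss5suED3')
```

Pattern: optionally a word character, then the literal '7c'; then one or more of any character except [9om] (lazy); then 3 to 5 of the literal 'j', then the literal 's5s' repeated 2 times; then one or more of a word character (captured); then zero or more of one of [53ct] (lazy), then a digit (captured).
Matches to split on: at [25:43] → 'g7c4sjjjs5ss5suED3'.
The group in the pattern means `split` returns the separators' captures alongside the pieces.

['17c3s.1jjjjj5ss5sGc39&:-&', 'uED', '3', '']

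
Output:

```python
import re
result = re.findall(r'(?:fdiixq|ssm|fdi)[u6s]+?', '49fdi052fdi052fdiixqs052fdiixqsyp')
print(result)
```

No capturing groups, so `findall` returns the 2 full match strings.

['fdiixqs', 'fdiixqs']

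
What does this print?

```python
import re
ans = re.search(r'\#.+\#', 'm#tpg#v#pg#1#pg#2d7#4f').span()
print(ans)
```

The match spans [1:20] → '#tpg#v#pg#1#pg#2d7#'.

(1, 20)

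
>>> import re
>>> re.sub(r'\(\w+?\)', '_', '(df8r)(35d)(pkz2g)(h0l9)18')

Each match is replaced by '_'.

'____18'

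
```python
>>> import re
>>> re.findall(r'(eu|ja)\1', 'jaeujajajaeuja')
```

['ja']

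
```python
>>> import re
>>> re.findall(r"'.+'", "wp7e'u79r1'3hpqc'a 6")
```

Since nothing is captured, `findall` lists the 1 matched substring directly.

["'u79r1'3hpqc'"]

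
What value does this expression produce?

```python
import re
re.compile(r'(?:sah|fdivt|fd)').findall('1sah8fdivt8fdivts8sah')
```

['sah', 'fdivt', 'fdivt', 'sah']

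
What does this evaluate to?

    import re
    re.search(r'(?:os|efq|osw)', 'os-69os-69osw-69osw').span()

The match spans [0:2] → 'os'.

(0, 2)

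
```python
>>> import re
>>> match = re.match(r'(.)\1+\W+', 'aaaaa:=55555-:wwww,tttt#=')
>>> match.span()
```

(0, 7)

`\1` has to match the exact text group 1 already captured.
`re.match` only tries the pattern at the start of the string.
The match spans [0:7] → 'aaaaa:='.
Captured: group 1 = 'a'.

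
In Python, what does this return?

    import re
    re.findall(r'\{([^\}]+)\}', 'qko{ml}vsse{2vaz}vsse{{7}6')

['ml', '2vaz', '{7']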